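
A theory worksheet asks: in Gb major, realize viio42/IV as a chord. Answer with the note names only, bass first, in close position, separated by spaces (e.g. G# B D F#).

Abb Bb Db Fb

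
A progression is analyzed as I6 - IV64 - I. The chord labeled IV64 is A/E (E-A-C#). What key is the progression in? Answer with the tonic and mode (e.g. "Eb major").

E major

The chord A/E is a major triad rooted on A; its label is IV64.
Counting down 3 scale steps from A places the tonic on E; a major triad on degree 4 is diatonic only in major.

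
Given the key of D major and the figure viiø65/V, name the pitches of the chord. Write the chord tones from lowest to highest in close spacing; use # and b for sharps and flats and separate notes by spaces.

The slash marks an applied leading-tone chord: viio of V. In D major, V is A, so the leading tone to it is G#, a half step below.
Building a half-diminished seventh chord on G# gives G#-B-D-F#.
The figured bass 65 indicates first inversion, placing the third (B) in the bass: B-D-F#-G#.

B D F# G#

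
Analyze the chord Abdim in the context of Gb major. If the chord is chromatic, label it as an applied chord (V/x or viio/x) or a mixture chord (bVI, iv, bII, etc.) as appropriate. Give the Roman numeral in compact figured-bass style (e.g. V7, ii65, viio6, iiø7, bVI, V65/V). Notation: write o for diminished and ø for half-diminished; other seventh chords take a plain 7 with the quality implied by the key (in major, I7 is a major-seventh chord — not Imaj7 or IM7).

Stacked in thirds the chord is Ab-Cb-Ebb: a diminished triad on Ab.
Ab is the second degree of Gb major. This is the diminished supertonic triad, borrowed from the parallel minor.

iio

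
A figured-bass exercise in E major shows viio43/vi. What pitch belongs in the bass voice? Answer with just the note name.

F#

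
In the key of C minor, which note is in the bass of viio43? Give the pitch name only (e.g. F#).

viio in C minor has root B; the chord is B-D-F-Ab.
The figure 43 means second inversion — the fifth is in the bass.

F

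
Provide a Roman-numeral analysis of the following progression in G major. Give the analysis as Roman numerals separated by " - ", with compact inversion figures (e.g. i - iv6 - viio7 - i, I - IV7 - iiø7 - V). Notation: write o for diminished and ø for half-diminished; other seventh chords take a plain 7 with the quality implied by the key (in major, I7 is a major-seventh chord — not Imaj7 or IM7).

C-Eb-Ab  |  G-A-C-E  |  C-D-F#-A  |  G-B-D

C-Eb-Ab: Ab with this quality isn't in the key; a major triad on b2 is the Neapolitan sixth, bII6 (third, C, in the bass — hence the 6).
G-A-C-E: minor seventh chord on A = scale degree 2 → ii42.
C-D-F#-A has root D, degree 5 in G major, so V42.
G-B-D: major triad on G = scale degree 1 → I.

bII6 - ii42 - V42 - I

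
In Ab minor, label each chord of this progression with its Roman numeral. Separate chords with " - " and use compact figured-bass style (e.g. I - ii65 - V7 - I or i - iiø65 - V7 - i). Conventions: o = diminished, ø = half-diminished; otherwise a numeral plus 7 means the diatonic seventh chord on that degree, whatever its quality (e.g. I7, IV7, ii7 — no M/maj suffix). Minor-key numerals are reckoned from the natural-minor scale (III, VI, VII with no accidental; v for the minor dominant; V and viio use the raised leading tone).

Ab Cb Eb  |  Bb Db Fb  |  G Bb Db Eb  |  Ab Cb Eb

Ab-Cb-Eb has root Ab, degree 1 in Ab minor, so i.
Bb-Db-Fb: diminished triad on Bb = scale degree 2 → iio.
G-Bb-Db-Eb: dominant seventh chord on Eb = scale degree 5 → V65.
Ab-Cb-Eb: minor triad on Ab = scale degree 1 → i.

i - iio - V65 - i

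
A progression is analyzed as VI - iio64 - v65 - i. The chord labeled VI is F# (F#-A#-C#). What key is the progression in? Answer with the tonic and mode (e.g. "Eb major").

A# minor

The anchor chord is a major triad on F#, labeled VI.
If F# is scale degree 6 and the mode makes that degree carry a major triad, the tonic is A# and the mode is minor.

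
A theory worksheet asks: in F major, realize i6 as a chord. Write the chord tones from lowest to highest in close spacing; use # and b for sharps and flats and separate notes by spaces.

i6 is the minor tonic, borrowed from the parallel minor. In F major that root is F.
So the chord is F-Ab-C, a minor triad.
The figured bass 6 indicates first inversion, placing the third (Ab) in the bass: Ab-C-F.

Ab C F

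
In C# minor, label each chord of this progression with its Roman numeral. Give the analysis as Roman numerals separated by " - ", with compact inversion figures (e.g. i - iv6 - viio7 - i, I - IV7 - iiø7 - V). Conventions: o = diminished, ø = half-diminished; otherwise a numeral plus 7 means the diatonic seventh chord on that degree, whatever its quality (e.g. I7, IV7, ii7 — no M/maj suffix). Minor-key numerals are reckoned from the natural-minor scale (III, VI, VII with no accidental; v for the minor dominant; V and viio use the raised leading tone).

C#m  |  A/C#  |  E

C#m has root C#, degree 1 in C# minor, so i.
A/C# has root A, degree 6 in C# minor, so VI6.
E: root E is the mediant; major triad there is III.

i - VI6 - III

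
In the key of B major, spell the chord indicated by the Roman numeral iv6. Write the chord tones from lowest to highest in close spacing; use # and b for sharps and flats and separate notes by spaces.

iv6 is the minor subdominant, borrowed from the parallel minor. In B major that root is E.
So the chord is E-G-B.
The figured bass 6 indicates first inversion, placing the third (G) in the bass: G-B-E.

G B E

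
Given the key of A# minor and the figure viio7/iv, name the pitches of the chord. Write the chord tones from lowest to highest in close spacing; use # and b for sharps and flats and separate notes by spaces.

C## E# G# B

viio7/iv is a secondary leading-tone chord. The target iv is D# in A# minor; the applied chord is rooted a semitone below, on C##.
Building a fully diminished seventh chord on C## gives C##-E#-G#-B.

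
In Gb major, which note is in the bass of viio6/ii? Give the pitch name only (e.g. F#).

Bb

The applied chord viio6/ii is rooted on G: G-Bb-Db.
The figure 6 means first inversion — the third is in the bass.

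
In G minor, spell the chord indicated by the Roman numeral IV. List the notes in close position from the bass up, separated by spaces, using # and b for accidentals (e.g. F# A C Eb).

C E G

IV is the major subdominant, borrowed from the parallel major. In G minor that root is C.
So the chord is C-E-G, a major triad.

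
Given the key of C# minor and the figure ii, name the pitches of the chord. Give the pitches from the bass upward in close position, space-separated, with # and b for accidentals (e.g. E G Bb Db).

D# F# A#

ii is the minor supertonic, borrowed from the parallel major (the Dorian ii). In C# minor that root is D#.
So the chord is D#-F#-A#, a minor triad.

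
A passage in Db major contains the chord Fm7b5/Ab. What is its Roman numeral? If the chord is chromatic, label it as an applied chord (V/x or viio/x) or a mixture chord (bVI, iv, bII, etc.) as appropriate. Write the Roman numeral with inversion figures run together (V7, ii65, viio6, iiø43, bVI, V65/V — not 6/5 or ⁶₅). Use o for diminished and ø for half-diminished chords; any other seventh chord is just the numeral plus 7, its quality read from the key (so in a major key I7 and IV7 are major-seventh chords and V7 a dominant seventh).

viiø65/IV

Stacked in thirds the chord is F-Ab-Cb-Eb: a half-diminished seventh chord on F.
F sits a half step below Gb (IV in Db major); a diminished chord there is the applied leading-tone chord of IV.
With Ab in the bass the chord is in first inversion, so the figured bass is 65.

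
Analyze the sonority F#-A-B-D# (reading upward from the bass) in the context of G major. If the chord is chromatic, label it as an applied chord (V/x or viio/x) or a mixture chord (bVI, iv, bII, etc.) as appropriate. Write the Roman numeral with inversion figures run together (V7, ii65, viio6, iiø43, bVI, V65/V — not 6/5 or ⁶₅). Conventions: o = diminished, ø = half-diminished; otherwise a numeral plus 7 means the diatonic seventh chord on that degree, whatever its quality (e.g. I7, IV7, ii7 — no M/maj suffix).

V43/vi

Stacked in thirds the chord is B-D#-F#-A: a dominant seventh chord on B.
B is not a diatonic chord root with this quality in G major, but it lies a perfect fifth above E (vi), so the chord functions as an applied dominant of vi.
With F# in the bass the chord is in second inversion, so the figured bass is 43.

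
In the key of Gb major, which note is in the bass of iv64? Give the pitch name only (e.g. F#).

Gb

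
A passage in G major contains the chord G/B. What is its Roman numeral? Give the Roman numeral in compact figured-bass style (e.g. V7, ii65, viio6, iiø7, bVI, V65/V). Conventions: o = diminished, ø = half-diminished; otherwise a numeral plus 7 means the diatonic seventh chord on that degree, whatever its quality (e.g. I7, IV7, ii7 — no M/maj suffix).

The pitches G-B-D form a major triad rooted on G.
In G major, G is the tonic; the diatonic major triad there is I.
With B in the bass the chord is in first inversion, so the figured bass is 6.

I6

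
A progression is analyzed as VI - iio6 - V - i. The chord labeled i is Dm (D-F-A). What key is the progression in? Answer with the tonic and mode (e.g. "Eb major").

D minor

The anchor chord is a minor triad on D, labeled i.
If D is scale degree 1 and the mode makes that degree carry a minor triad, the tonic is D and the mode is minor.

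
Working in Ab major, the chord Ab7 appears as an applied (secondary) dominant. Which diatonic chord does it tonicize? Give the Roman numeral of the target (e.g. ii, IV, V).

IV

The chord is a dominant seventh chord on Ab.
A dominant resolves down a perfect fifth: Ab → Db. In Ab major, Db is scale degree 4, i.e. IV.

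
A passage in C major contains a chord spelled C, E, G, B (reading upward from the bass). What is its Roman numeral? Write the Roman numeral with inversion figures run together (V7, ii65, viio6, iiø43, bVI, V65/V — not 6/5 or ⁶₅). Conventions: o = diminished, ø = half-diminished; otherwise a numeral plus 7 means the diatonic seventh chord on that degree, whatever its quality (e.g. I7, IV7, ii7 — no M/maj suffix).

The pitches C-E-G-B form a major seventh chord rooted on C.
In C major, C is the tonic; the diatonic major seventh chord there is I7.

I7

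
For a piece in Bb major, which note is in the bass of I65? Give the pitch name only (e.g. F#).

I in Bb major has root Bb; the chord is Bb-D-F-A.
The figure 65 means first inversion — the third is in the bass.

D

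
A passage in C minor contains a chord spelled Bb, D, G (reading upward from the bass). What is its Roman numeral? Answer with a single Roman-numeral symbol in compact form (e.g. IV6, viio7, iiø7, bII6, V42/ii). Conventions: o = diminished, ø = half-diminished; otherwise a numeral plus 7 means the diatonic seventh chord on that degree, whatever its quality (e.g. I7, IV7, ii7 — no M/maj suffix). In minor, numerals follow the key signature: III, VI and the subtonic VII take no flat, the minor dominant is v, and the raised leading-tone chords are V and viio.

v6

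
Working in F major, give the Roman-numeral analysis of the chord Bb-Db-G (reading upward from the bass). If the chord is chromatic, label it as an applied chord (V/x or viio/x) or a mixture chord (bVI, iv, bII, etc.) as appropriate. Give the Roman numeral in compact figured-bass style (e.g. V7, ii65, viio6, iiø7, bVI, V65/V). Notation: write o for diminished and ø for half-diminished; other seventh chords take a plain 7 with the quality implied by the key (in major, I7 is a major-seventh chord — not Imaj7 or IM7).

iio6

Stacked in thirds the chord is G-Bb-Db: a diminished triad on G.
G is the second degree of F major. This is the diminished supertonic triad, borrowed from the parallel minor.
With Bb in the bass the chord is in first inversion, so the figured bass is 6.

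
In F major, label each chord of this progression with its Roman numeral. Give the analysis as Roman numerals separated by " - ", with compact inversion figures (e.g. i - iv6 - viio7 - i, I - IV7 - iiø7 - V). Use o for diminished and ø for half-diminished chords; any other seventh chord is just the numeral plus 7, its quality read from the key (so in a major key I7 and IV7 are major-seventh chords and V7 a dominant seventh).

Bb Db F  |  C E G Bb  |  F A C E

iv - V7 - I7

Bb-Db-F: Bb with this quality isn't in the key; it's iv, borrowed from the parallel minor.
C-E-G-Bb has root C, degree 5 in F major, so V7.
F-A-C-E: major seventh chord on F = scale degree 1 → I7.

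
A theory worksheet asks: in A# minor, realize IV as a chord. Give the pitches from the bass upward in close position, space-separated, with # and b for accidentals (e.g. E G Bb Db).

D# F## A#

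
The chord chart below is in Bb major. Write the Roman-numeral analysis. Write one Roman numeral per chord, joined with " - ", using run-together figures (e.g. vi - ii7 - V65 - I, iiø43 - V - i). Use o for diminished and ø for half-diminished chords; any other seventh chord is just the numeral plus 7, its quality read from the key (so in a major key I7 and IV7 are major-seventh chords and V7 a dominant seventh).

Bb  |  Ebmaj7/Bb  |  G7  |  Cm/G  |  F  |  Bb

I - IV43 - V7/ii - ii64 - V - I

Bb: major triad on Bb = scale degree 1 → I.
Ebmaj7/Bb has root Eb, degree 4 in Bb major, so IV43.
G7: a dominant seventh chord on G, the applied dominant of ii → V7/ii.
Cm/G has root C, degree 2 in Bb major, so ii64.
F: root F is the dominant; major triad there is V.
Bb has root Bb, degree 1 in Bb major, so I.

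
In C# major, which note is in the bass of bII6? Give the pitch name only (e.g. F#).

F#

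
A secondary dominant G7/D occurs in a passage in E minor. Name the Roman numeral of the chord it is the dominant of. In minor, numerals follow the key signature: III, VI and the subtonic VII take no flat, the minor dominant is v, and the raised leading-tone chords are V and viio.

VI

The chord is a dominant seventh chord on G.
A dominant resolves down a perfect fifth: G → C. In E minor, C is scale degree 6, i.e. VI.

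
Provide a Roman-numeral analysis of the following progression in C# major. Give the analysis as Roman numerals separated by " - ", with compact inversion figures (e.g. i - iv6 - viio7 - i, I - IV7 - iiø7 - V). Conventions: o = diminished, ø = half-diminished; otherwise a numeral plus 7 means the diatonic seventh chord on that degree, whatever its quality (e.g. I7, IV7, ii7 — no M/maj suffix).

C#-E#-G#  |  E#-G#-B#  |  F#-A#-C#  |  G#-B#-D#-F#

I - iii - IV - V7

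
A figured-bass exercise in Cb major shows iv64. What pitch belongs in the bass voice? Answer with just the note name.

Cb

iv in Cb major has root Fb; the chord is Fb-Abb-Cb.
The figure 64 means second inversion — the fifth is in the bass.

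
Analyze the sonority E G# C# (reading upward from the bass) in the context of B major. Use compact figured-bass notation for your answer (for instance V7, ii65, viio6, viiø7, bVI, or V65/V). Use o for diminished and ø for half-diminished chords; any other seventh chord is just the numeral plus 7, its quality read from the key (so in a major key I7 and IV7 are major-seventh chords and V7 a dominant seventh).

Stacked in thirds the chord is C#-E-G#: a minor triad on C#.
C# is scale degree 2 in B major, and a minor triad on that degree is written ii.
With E in the bass the chord is in first inversion, so the figured bass is 6.

ii6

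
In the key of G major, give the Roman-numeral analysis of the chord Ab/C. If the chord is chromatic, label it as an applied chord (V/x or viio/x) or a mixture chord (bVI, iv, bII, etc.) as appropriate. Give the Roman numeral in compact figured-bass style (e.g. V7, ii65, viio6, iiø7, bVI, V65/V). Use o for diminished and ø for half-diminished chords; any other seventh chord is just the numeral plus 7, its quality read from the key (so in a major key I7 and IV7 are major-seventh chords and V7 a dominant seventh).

bII6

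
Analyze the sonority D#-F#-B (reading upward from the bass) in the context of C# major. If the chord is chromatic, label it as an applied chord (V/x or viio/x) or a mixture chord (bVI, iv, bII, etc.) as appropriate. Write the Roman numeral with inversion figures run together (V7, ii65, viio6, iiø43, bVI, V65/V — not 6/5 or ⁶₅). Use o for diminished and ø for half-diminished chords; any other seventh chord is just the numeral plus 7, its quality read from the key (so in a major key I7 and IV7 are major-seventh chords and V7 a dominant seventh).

bVII6

The pitches B-D#-F# form a major triad rooted on B.
B is the lowered seventh degree of C# major (diatonic 7 would be B#). This is a major triad on the lowered seventh degree (the subtonic), borrowed from the parallel minor.
With D# in the bass the chord is in first inversion, so the figured bass is 6.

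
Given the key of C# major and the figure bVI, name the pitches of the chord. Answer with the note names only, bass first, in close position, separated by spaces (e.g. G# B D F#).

A C# E

bVI is a major triad on the lowered sixth degree, borrowed from the parallel minor. In C# major that root is A.
So the chord is A-C#-E.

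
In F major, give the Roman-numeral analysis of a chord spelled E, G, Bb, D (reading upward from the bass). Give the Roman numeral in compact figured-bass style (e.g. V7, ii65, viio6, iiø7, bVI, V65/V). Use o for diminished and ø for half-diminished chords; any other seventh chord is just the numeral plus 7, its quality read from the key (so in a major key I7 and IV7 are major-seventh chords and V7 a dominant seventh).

The pitches E-G-Bb-D form a half-diminished seventh chord rooted on E.
E is scale degree 7 in F major, and a half-diminished seventh chord on that degree is written viiø7.

viiø7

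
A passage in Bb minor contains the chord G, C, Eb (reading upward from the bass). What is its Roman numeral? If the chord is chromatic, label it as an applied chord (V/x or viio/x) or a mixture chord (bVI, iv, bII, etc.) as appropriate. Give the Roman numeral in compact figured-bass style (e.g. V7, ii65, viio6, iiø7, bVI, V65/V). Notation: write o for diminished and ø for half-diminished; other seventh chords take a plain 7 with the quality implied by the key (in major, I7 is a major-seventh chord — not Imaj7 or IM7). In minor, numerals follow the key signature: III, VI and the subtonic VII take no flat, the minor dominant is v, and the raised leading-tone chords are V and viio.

Stacked in thirds the chord is C-Eb-G: a minor triad on C.
C is the second degree of Bb minor. This is the minor supertonic, borrowed from the parallel major (the Dorian ii).
With G in the bass the chord is in second inversion, so the figured bass is 64.

ii64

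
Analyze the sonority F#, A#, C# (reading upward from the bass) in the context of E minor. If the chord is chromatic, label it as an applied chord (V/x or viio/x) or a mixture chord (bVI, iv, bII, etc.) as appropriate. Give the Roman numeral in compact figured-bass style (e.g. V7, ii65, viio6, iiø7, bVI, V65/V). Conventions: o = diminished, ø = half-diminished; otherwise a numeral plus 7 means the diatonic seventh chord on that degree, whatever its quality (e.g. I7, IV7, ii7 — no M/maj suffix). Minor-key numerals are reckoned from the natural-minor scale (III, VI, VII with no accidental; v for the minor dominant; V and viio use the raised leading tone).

V/V

The pitches F#-A#-C# form a major triad rooted on F#.
F# is not a diatonic chord root with this quality in E minor, but it lies a perfect fifth above B (V), so the chord functions as an applied dominant of V.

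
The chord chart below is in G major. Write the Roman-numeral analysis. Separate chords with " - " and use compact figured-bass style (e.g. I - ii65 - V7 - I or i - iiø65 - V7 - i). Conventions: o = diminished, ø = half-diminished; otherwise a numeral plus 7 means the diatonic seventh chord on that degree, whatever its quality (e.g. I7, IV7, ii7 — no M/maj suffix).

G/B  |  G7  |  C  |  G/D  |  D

I6 - V7/IV - IV - I64 - V

G/B has root G, degree 1 in G major, so I6.
G7: chromatic; G is V of IV, so V7/IV.
C: major triad on C = scale degree 4 → IV.
G/D has root G, degree 1 in G major, so I64.
D: root D is the dominant; major triad there is V.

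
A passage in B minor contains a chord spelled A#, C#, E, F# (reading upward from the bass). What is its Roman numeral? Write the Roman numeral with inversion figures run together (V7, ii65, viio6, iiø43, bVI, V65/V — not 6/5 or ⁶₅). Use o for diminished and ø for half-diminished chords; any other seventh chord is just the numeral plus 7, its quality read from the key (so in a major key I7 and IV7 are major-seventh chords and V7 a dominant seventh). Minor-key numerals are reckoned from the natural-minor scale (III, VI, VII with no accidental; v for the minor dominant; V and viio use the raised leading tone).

V65

The pitches F#-A#-C#-E form a dominant seventh chord rooted on F#.
In B minor, F# is the dominant; the diatonic dominant seventh chord there is V7.
With A# in the bass the chord is in first inversion, so the figured bass is 65.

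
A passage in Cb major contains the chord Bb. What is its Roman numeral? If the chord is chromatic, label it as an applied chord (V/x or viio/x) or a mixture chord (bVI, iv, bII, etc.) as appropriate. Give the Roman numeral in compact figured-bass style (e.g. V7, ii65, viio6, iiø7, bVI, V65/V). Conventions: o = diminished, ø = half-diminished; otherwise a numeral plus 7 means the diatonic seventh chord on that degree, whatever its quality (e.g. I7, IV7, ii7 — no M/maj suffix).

Stacked in thirds the chord is Bb-D-F: a major triad on Bb.
Bb is not a diatonic chord root with this quality in Cb major, but it lies a perfect fifth above Eb (iii), so the chord functions as an applied dominant of iii.

V/iii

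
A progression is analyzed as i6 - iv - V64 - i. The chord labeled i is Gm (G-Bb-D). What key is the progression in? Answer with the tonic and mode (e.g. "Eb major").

The anchor chord is a minor triad on G, labeled i.
If G is scale degree 1 and the mode makes that degree carry a minor triad, the tonic is G and the mode is minor.

G minor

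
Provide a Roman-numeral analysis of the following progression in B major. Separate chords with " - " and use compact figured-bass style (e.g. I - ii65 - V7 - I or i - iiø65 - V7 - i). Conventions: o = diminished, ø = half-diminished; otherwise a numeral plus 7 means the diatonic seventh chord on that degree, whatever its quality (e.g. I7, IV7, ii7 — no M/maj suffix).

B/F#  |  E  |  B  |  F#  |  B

I64 - IV - I - V - I

B/F# has root B, degree 1 in B major, so I64.
E: major triad on E = scale degree 4 → IV.
B: root B is the tonic; major triad there is I.
F# has root F#, degree 5 in B major, so V.
B: major triad on B = scale degree 1 → I.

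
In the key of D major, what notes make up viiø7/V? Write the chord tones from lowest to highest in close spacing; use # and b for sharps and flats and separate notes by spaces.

G# B D F#

viiø7/V is a secondary leading-tone chord. The target V is A in D major; the applied chord is rooted a semitone below, on G#.
Building a half-diminished seventh chord on G# gives G#-B-D-F#.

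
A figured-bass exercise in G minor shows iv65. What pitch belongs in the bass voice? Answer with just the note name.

Eb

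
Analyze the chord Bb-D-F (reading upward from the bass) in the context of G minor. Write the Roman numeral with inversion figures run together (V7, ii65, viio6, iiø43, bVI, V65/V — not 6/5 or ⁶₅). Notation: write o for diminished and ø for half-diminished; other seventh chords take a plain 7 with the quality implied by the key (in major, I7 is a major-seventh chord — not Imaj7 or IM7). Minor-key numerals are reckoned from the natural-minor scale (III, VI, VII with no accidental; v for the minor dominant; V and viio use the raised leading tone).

Stacked in thirds the chord is Bb-D-F: a major triad on Bb.
Bb is scale degree 3 in G minor, and a major triad on that degree is written III.

III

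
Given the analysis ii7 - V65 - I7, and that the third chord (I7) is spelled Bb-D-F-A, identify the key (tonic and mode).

Bb major

I7 is given as Bb-D-F-A — a major seventh chord with root Bb.
If Bb is scale degree 1 and the mode makes that degree carry a major seventh chord, the tonic is Bb and the mode is major.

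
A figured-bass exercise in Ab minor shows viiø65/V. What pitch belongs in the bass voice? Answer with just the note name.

The applied chord viiø65/V is rooted on D: D-F-Ab-C.
The figure 65 means first inversion — the third is in the bass.

F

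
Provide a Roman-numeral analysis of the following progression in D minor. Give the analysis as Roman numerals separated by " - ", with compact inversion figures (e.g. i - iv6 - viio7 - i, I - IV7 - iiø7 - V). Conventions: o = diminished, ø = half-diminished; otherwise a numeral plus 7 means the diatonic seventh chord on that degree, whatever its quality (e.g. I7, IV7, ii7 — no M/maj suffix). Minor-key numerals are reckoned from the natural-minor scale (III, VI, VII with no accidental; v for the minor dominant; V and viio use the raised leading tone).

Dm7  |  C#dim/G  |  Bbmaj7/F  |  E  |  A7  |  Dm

Dm7: minor seventh chord on D = scale degree 1 → i7.
C#dim/G has root C#, degree 7 in D minor, so viio64.
Bbmaj7/F has root Bb, degree 6 in D minor, so VI43.
E is the secondary dominant of V (major triad on E): V/V.
A7 has root A, degree 5 in D minor, so V7.
Dm: root D is the tonic; minor triad there is i.

i7 - viio64 - VI43 - V/V - V7 - i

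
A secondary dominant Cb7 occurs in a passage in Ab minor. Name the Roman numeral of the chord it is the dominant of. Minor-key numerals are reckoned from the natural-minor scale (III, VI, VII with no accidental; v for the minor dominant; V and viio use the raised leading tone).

The chord is a dominant seventh chord on Cb.
A dominant resolves down a perfect fifth: Cb → Fb. In Ab minor, Fb is scale degree 6, i.e. VI.

VI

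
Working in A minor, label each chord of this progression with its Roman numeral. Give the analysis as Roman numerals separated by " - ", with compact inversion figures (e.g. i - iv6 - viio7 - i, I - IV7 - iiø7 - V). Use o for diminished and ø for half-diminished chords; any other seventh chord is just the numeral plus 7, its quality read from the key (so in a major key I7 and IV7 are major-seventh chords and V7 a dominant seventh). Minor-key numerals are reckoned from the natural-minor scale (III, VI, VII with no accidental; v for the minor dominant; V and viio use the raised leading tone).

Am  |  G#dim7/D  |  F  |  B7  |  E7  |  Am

Am: root A is the tonic; minor triad there is i.
G#dim7/D has root G#, degree 7 in A minor, so viio43.
F has root F, degree 6 in A minor, so VI.
B7 is the secondary dominant of V (dominant seventh chord on B): V7/V.
E7: dominant seventh chord on E = scale degree 5 → V7.
Am: root A is the tonic; minor triad there is i.

i - viio43 - VI - V7/V - V7 - i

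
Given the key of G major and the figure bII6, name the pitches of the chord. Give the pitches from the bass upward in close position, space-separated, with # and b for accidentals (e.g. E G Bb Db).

C Eb Ab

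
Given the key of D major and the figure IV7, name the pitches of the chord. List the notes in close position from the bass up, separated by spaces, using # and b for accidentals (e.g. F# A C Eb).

The numeral's case and figure indicate a major seventh chord. In D major its root, scale degree 4, is G.
That chord is spelled G-B-D-F#.

G B D F#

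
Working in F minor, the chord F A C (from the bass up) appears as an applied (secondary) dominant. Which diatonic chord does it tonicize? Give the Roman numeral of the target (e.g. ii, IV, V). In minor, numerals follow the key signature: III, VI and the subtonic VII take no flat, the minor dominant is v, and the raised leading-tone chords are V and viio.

iv

The chord is a major triad on F.
A dominant resolves down a perfect fifth: F → Bb. In F minor, Bb is scale degree 4, i.e. iv.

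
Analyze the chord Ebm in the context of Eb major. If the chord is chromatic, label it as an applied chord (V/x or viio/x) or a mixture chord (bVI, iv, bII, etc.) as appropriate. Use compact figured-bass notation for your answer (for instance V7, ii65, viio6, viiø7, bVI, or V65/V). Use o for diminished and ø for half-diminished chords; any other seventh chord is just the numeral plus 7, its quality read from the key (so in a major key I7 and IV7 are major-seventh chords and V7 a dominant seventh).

Stacked in thirds the chord is Eb-Gb-Bb: a minor triad on Eb.
Eb is the first degree of Eb major. This is the minor tonic, borrowed from the parallel minor.

i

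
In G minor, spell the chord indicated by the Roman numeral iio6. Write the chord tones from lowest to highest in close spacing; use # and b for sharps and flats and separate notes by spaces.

C Eb A

The numeral's case and figure indicate a diminished triad. In G minor its root, the second degree, is A.
That chord is spelled A-C-Eb.
The figured bass 6 indicates first inversion, placing the third (C) in the bass: C-Eb-A.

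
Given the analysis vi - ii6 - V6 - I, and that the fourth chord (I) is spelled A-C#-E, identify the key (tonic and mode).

A major

I is given as A-C#-E — a major triad with root A.
If A is scale degree 1 and the mode makes that degree carry a major triad, the tonic is A and the mode is major.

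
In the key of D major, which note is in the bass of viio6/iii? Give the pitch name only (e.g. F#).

G#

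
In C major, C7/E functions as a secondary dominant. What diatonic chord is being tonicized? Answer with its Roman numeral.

IV

The chord is a dominant seventh chord on C.
A dominant resolves down a perfect fifth: C → F. In C major, F is scale degree 4, i.e. IV.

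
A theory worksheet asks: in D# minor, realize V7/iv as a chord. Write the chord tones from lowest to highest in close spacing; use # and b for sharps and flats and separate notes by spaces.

V7/iv is a secondary dominant — the dominant seventh of iv. iv in D# minor is G#, so the applied chord's root is D#, a perfect fifth above.
Building a dominant seventh chord on D# gives D#-F##-A#-C#.

D# F## A# C#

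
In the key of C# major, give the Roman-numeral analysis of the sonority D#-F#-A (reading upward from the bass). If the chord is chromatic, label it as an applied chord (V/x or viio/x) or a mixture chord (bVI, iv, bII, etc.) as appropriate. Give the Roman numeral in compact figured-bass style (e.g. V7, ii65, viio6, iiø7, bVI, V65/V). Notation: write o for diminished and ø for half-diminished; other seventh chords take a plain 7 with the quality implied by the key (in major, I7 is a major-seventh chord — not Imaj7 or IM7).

iio

Stacked in thirds the chord is D#-F#-A: a diminished triad on D#.
D# is the second degree of C# major. This is the diminished supertonic triad, borrowed from the parallel minor.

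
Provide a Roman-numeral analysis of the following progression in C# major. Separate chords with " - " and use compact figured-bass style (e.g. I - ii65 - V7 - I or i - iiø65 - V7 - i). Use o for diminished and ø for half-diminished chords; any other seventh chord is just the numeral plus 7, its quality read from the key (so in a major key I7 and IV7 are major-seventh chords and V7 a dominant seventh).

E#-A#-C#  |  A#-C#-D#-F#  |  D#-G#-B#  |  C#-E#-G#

vi64 - ii43 - V64 - I

E#-A#-C#: minor triad on A# = scale degree 6 → vi64.
A#-C#-D#-F# has root D#, degree 2 in C# major, so ii43.
D#-G#-B# has root G#, degree 5 in C# major, so V64.
C#-E#-G#: root C# is the tonic; major triad there is I.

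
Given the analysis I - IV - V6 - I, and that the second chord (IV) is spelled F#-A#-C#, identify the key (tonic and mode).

The anchor chord is a major triad on F#, labeled IV.
Counting down 3 scale steps from F# places the tonic on C#; a major triad on degree 4 is diatonic only in major.

C# major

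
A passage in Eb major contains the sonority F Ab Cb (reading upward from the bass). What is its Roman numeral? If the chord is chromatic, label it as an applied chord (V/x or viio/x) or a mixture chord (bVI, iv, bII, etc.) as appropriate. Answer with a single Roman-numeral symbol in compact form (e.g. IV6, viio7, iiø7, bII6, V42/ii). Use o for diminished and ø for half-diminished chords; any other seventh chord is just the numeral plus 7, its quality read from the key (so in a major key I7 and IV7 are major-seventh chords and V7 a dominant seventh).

iio

Stacked in thirds the chord is F-Ab-Cb: a diminished triad on F.
F is the second degree of Eb major. This is the diminished supertonic triad, borrowed from the parallel minor.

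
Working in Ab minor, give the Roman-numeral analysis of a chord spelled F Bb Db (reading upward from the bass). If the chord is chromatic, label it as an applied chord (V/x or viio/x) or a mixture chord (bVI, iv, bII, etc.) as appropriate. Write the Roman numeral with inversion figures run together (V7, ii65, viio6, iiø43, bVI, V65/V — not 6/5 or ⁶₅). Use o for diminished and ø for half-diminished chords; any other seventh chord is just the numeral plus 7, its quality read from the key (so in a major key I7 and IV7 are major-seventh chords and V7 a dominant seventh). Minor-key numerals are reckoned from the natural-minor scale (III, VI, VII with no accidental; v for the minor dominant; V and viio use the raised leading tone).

ii64

Stacked in thirds the chord is Bb-Db-F: a minor triad on Bb.
Bb is the second degree of Ab minor. This is the minor supertonic, borrowed from the parallel major (the Dorian ii).
With F in the bass the chord is in second inversion, so the figured bass is 64.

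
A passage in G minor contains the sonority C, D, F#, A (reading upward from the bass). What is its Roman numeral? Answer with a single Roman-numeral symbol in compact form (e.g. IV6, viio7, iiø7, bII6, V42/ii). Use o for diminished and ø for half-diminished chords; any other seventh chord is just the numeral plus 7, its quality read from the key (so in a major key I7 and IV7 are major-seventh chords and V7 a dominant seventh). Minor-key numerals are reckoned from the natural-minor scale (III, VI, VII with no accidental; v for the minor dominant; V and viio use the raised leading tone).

Stacked in thirds the chord is D-F#-A-C: a dominant seventh chord on D.
D is scale degree 5 in G minor, and a dominant seventh chord on that degree is written V7.
With C in the bass the chord is in third inversion, so the figured bass is 42.

V42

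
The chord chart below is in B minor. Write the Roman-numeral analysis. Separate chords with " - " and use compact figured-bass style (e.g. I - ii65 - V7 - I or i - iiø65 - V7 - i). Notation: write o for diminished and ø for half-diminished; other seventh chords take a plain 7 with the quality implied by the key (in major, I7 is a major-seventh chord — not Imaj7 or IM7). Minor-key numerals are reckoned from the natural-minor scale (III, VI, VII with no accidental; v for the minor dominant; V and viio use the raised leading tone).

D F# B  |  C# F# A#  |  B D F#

D-F#-B: minor triad on B = scale degree 1 → i6.
C#-F#-A#: major triad on F# = scale degree 5 → V64.
B-D-F#: root B is the tonic; minor triad there is i.

i6 - V64 - i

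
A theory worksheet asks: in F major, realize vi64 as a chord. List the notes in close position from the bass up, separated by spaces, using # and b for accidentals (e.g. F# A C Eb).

In F major, the sixth degree is D, and the diatonic chord built there is a minor triad.
Stacking thirds from D gives D-F-A.
The figured bass 64 indicates second inversion, placing the fifth (A) in the bass: A-D-F.

A D F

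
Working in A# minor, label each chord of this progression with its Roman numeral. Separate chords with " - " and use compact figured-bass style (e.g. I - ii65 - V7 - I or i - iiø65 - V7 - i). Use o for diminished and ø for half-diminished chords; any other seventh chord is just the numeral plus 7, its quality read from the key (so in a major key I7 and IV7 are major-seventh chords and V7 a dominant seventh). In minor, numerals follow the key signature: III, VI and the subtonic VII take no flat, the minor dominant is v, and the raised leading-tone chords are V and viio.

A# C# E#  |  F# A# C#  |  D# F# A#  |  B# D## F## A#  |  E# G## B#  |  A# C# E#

i - VI - iv - V7/V - V - i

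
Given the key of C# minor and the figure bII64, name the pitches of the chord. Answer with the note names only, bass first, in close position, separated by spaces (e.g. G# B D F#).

Scale degree 2 in C# minor is D#; lowering it a half step gives D. bII64 is the Neapolitan chord — a major triad on the lowered second degree.
So the chord is D-F#-A.
With the 64 figure the chord is in second inversion; from the bass A upward in close position it reads A-D-F#.

A D F#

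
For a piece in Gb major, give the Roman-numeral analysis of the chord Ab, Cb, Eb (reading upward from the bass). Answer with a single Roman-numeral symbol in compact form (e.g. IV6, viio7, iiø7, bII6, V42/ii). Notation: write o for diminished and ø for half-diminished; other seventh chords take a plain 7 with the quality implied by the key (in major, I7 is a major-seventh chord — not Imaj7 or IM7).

ii

The pitches Ab-Cb-Eb form a minor triad rooted on Ab.
Ab is scale degree 2 in Gb major, and a minor triad on that degree is written ii.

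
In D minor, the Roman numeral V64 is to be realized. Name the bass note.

V in D minor has root A; the chord is A-C#-E.
The figure 64 means second inversion — the fifth is in the bass.

E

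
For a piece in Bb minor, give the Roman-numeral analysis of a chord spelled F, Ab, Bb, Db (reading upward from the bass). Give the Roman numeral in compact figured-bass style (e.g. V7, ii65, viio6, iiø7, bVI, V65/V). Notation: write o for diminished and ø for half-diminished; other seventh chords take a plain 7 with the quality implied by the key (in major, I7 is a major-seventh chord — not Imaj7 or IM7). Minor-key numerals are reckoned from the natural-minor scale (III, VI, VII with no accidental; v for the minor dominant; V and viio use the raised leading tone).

Stacked in thirds the chord is Bb-Db-F-Ab: a minor seventh chord on Bb.
Bb is scale degree 1 in Bb minor, and a minor seventh chord on that degree is written i7.
With F in the bass the chord is in second inversion, so the figured bass is 43.

i43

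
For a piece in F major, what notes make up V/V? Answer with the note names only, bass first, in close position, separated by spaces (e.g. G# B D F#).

G B D

V/V is a secondary dominant — the dominant triad of V. V in F major is C, so the applied chord's root is G, a perfect fifth above.
Building a major triad on G gives G-B-D.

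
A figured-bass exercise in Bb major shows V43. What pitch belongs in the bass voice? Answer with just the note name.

V in Bb major has root F; the chord is F-A-C-Eb.
The figure 43 means second inversion — the fifth is in the bass.

C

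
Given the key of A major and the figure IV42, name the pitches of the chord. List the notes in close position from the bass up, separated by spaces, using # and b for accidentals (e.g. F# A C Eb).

The numeral's case and figure indicate a major seventh chord. In A major its root, the subdominant, is D.
That chord is spelled D-F#-A-C#.
The figured bass 42 indicates third inversion, placing the seventh (C#) in the bass: C#-D-F#-A.

C# D F# A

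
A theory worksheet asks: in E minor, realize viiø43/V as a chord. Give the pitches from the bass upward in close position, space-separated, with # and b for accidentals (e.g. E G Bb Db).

E G# A# C#

viiø43/V is a secondary leading-tone chord. The target V is B in E minor; the applied chord is rooted a semitone below, on A#.
Building a half-diminished seventh chord on A# gives A#-C#-E-G#.
With the 43 figure the chord is in second inversion; from the bass E upward in close position it reads E-G#-A#-C#.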